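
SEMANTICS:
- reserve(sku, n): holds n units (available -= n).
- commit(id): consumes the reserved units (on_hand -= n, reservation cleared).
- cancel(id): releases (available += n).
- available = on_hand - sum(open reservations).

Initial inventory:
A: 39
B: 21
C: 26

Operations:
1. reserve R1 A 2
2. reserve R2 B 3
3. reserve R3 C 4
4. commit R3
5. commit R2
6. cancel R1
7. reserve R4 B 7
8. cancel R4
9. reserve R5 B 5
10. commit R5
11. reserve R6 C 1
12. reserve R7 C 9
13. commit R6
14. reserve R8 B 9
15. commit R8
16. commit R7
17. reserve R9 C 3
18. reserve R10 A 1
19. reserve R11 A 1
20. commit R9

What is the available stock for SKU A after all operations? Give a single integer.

Answer: 37

Derivation:
Step 1: reserve R1 A 2 -> on_hand[A=39 B=21 C=26] avail[A=37 B=21 C=26] open={R1}
Step 2: reserve R2 B 3 -> on_hand[A=39 B=21 C=26] avail[A=37 B=18 C=26] open={R1,R2}
Step 3: reserve R3 C 4 -> on_hand[A=39 B=21 C=26] avail[A=37 B=18 C=22] open={R1,R2,R3}
Step 4: commit R3 -> on_hand[A=39 B=21 C=22] avail[A=37 B=18 C=22] open={R1,R2}
Step 5: commit R2 -> on_hand[A=39 B=18 C=22] avail[A=37 B=18 C=22] open={R1}
Step 6: cancel R1 -> on_hand[A=39 B=18 C=22] avail[A=39 B=18 C=22] open={}
Step 7: reserve R4 B 7 -> on_hand[A=39 B=18 C=22] avail[A=39 B=11 C=22] open={R4}
Step 8: cancel R4 -> on_hand[A=39 B=18 C=22] avail[A=39 B=18 C=22] open={}
Step 9: reserve R5 B 5 -> on_hand[A=39 B=18 C=22] avail[A=39 B=13 C=22] open={R5}
Step 10: commit R5 -> on_hand[A=39 B=13 C=22] avail[A=39 B=13 C=22] open={}
Step 11: reserve R6 C 1 -> on_hand[A=39 B=13 C=22] avail[A=39 B=13 C=21] open={R6}
Step 12: reserve R7 C 9 -> on_hand[A=39 B=13 C=22] avail[A=39 B=13 C=12] open={R6,R7}
Step 13: commit R6 -> on_hand[A=39 B=13 C=21] avail[A=39 B=13 C=12] open={R7}
Step 14: reserve R8 B 9 -> on_hand[A=39 B=13 C=21] avail[A=39 B=4 C=12] open={R7,R8}
Step 15: commit R8 -> on_hand[A=39 B=4 C=21] avail[A=39 B=4 C=12] open={R7}
Step 16: commit R7 -> on_hand[A=39 B=4 C=12] avail[A=39 B=4 C=12] open={}
Step 17: reserve R9 C 3 -> on_hand[A=39 B=4 C=12] avail[A=39 B=4 C=9] open={R9}
Step 18: reserve R10 A 1 -> on_hand[A=39 B=4 C=12] avail[A=38 B=4 C=9] open={R10,R9}
Step 19: reserve R11 A 1 -> on_hand[A=39 B=4 C=12] avail[A=37 B=4 C=9] open={R10,R11,R9}
Step 20: commit R9 -> on_hand[A=39 B=4 C=9] avail[A=37 B=4 C=9] open={R10,R11}
Final available[A] = 37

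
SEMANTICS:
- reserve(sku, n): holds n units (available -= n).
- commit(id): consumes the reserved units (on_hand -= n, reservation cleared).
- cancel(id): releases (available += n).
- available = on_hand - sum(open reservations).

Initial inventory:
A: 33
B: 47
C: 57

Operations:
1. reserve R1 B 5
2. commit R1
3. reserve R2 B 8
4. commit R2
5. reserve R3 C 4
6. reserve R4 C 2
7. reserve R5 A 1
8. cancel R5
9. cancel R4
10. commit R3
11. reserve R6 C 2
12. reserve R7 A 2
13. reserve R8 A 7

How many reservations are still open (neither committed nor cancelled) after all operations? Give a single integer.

Answer: 3

Derivation:
Step 1: reserve R1 B 5 -> on_hand[A=33 B=47 C=57] avail[A=33 B=42 C=57] open={R1}
Step 2: commit R1 -> on_hand[A=33 B=42 C=57] avail[A=33 B=42 C=57] open={}
Step 3: reserve R2 B 8 -> on_hand[A=33 B=42 C=57] avail[A=33 B=34 C=57] open={R2}
Step 4: commit R2 -> on_hand[A=33 B=34 C=57] avail[A=33 B=34 C=57] open={}
Step 5: reserve R3 C 4 -> on_hand[A=33 B=34 C=57] avail[A=33 B=34 C=53] open={R3}
Step 6: reserve R4 C 2 -> on_hand[A=33 B=34 C=57] avail[A=33 B=34 C=51] open={R3,R4}
Step 7: reserve R5 A 1 -> on_hand[A=33 B=34 C=57] avail[A=32 B=34 C=51] open={R3,R4,R5}
Step 8: cancel R5 -> on_hand[A=33 B=34 C=57] avail[A=33 B=34 C=51] open={R3,R4}
Step 9: cancel R4 -> on_hand[A=33 B=34 C=57] avail[A=33 B=34 C=53] open={R3}
Step 10: commit R3 -> on_hand[A=33 B=34 C=53] avail[A=33 B=34 C=53] open={}
Step 11: reserve R6 C 2 -> on_hand[A=33 B=34 C=53] avail[A=33 B=34 C=51] open={R6}
Step 12: reserve R7 A 2 -> on_hand[A=33 B=34 C=53] avail[A=31 B=34 C=51] open={R6,R7}
Step 13: reserve R8 A 7 -> on_hand[A=33 B=34 C=53] avail[A=24 B=34 C=51] open={R6,R7,R8}
Open reservations: ['R6', 'R7', 'R8'] -> 3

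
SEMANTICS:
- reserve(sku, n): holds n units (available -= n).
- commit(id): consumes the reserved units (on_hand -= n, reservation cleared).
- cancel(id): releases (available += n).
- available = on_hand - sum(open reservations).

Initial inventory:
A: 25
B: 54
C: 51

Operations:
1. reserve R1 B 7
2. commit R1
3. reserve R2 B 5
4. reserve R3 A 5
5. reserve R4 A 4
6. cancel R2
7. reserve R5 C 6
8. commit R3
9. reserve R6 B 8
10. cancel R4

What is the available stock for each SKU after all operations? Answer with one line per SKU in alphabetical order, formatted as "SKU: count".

Step 1: reserve R1 B 7 -> on_hand[A=25 B=54 C=51] avail[A=25 B=47 C=51] open={R1}
Step 2: commit R1 -> on_hand[A=25 B=47 C=51] avail[A=25 B=47 C=51] open={}
Step 3: reserve R2 B 5 -> on_hand[A=25 B=47 C=51] avail[A=25 B=42 C=51] open={R2}
Step 4: reserve R3 A 5 -> on_hand[A=25 B=47 C=51] avail[A=20 B=42 C=51] open={R2,R3}
Step 5: reserve R4 A 4 -> on_hand[A=25 B=47 C=51] avail[A=16 B=42 C=51] open={R2,R3,R4}
Step 6: cancel R2 -> on_hand[A=25 B=47 C=51] avail[A=16 B=47 C=51] open={R3,R4}
Step 7: reserve R5 C 6 -> on_hand[A=25 B=47 C=51] avail[A=16 B=47 C=45] open={R3,R4,R5}
Step 8: commit R3 -> on_hand[A=20 B=47 C=51] avail[A=16 B=47 C=45] open={R4,R5}
Step 9: reserve R6 B 8 -> on_hand[A=20 B=47 C=51] avail[A=16 B=39 C=45] open={R4,R5,R6}
Step 10: cancel R4 -> on_hand[A=20 B=47 C=51] avail[A=20 B=39 C=45] open={R5,R6}

Answer: A: 20
B: 39
C: 45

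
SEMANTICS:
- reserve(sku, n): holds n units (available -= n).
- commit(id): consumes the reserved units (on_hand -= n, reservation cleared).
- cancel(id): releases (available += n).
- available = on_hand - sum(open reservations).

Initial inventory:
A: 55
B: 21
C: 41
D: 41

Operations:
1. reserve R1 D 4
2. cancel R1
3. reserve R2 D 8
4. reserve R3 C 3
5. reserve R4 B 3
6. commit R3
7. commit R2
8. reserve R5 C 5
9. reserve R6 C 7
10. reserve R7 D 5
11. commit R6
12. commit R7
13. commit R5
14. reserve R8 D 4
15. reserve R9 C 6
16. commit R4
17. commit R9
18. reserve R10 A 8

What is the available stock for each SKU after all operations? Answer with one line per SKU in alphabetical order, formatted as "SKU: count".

Step 1: reserve R1 D 4 -> on_hand[A=55 B=21 C=41 D=41] avail[A=55 B=21 C=41 D=37] open={R1}
Step 2: cancel R1 -> on_hand[A=55 B=21 C=41 D=41] avail[A=55 B=21 C=41 D=41] open={}
Step 3: reserve R2 D 8 -> on_hand[A=55 B=21 C=41 D=41] avail[A=55 B=21 C=41 D=33] open={R2}
Step 4: reserve R3 C 3 -> on_hand[A=55 B=21 C=41 D=41] avail[A=55 B=21 C=38 D=33] open={R2,R3}
Step 5: reserve R4 B 3 -> on_hand[A=55 B=21 C=41 D=41] avail[A=55 B=18 C=38 D=33] open={R2,R3,R4}
Step 6: commit R3 -> on_hand[A=55 B=21 C=38 D=41] avail[A=55 B=18 C=38 D=33] open={R2,R4}
Step 7: commit R2 -> on_hand[A=55 B=21 C=38 D=33] avail[A=55 B=18 C=38 D=33] open={R4}
Step 8: reserve R5 C 5 -> on_hand[A=55 B=21 C=38 D=33] avail[A=55 B=18 C=33 D=33] open={R4,R5}
Step 9: reserve R6 C 7 -> on_hand[A=55 B=21 C=38 D=33] avail[A=55 B=18 C=26 D=33] open={R4,R5,R6}
Step 10: reserve R7 D 5 -> on_hand[A=55 B=21 C=38 D=33] avail[A=55 B=18 C=26 D=28] open={R4,R5,R6,R7}
Step 11: commit R6 -> on_hand[A=55 B=21 C=31 D=33] avail[A=55 B=18 C=26 D=28] open={R4,R5,R7}
Step 12: commit R7 -> on_hand[A=55 B=21 C=31 D=28] avail[A=55 B=18 C=26 D=28] open={R4,R5}
Step 13: commit R5 -> on_hand[A=55 B=21 C=26 D=28] avail[A=55 B=18 C=26 D=28] open={R4}
Step 14: reserve R8 D 4 -> on_hand[A=55 B=21 C=26 D=28] avail[A=55 B=18 C=26 D=24] open={R4,R8}
Step 15: reserve R9 C 6 -> on_hand[A=55 B=21 C=26 D=28] avail[A=55 B=18 C=20 D=24] open={R4,R8,R9}
Step 16: commit R4 -> on_hand[A=55 B=18 C=26 D=28] avail[A=55 B=18 C=20 D=24] open={R8,R9}
Step 17: commit R9 -> on_hand[A=55 B=18 C=20 D=28] avail[A=55 B=18 C=20 D=24] open={R8}
Step 18: reserve R10 A 8 -> on_hand[A=55 B=18 C=20 D=28] avail[A=47 B=18 C=20 D=24] open={R10,R8}

Answer: A: 47
B: 18
C: 20
D: 24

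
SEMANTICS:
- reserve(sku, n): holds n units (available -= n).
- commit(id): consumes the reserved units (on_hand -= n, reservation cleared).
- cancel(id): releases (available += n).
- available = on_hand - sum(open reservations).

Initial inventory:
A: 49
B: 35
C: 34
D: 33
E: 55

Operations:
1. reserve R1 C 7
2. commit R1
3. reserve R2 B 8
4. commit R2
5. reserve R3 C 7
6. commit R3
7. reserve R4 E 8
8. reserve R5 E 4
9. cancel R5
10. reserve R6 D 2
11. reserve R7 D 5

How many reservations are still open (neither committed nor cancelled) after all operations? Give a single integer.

Step 1: reserve R1 C 7 -> on_hand[A=49 B=35 C=34 D=33 E=55] avail[A=49 B=35 C=27 D=33 E=55] open={R1}
Step 2: commit R1 -> on_hand[A=49 B=35 C=27 D=33 E=55] avail[A=49 B=35 C=27 D=33 E=55] open={}
Step 3: reserve R2 B 8 -> on_hand[A=49 B=35 C=27 D=33 E=55] avail[A=49 B=27 C=27 D=33 E=55] open={R2}
Step 4: commit R2 -> on_hand[A=49 B=27 C=27 D=33 E=55] avail[A=49 B=27 C=27 D=33 E=55] open={}
Step 5: reserve R3 C 7 -> on_hand[A=49 B=27 C=27 D=33 E=55] avail[A=49 B=27 C=20 D=33 E=55] open={R3}
Step 6: commit R3 -> on_hand[A=49 B=27 C=20 D=33 E=55] avail[A=49 B=27 C=20 D=33 E=55] open={}
Step 7: reserve R4 E 8 -> on_hand[A=49 B=27 C=20 D=33 E=55] avail[A=49 B=27 C=20 D=33 E=47] open={R4}
Step 8: reserve R5 E 4 -> on_hand[A=49 B=27 C=20 D=33 E=55] avail[A=49 B=27 C=20 D=33 E=43] open={R4,R5}
Step 9: cancel R5 -> on_hand[A=49 B=27 C=20 D=33 E=55] avail[A=49 B=27 C=20 D=33 E=47] open={R4}
Step 10: reserve R6 D 2 -> on_hand[A=49 B=27 C=20 D=33 E=55] avail[A=49 B=27 C=20 D=31 E=47] open={R4,R6}
Step 11: reserve R7 D 5 -> on_hand[A=49 B=27 C=20 D=33 E=55] avail[A=49 B=27 C=20 D=26 E=47] open={R4,R6,R7}
Open reservations: ['R4', 'R6', 'R7'] -> 3

Answer: 3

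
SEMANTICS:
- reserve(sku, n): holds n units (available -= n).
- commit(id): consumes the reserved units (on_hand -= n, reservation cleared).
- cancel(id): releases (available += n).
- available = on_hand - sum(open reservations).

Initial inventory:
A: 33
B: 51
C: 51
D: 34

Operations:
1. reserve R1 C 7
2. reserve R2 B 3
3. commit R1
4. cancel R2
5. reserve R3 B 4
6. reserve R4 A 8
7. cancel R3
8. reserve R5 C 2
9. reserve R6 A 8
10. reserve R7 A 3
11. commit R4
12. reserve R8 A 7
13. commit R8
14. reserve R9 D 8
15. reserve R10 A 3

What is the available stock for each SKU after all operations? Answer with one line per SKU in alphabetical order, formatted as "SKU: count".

Step 1: reserve R1 C 7 -> on_hand[A=33 B=51 C=51 D=34] avail[A=33 B=51 C=44 D=34] open={R1}
Step 2: reserve R2 B 3 -> on_hand[A=33 B=51 C=51 D=34] avail[A=33 B=48 C=44 D=34] open={R1,R2}
Step 3: commit R1 -> on_hand[A=33 B=51 C=44 D=34] avail[A=33 B=48 C=44 D=34] open={R2}
Step 4: cancel R2 -> on_hand[A=33 B=51 C=44 D=34] avail[A=33 B=51 C=44 D=34] open={}
Step 5: reserve R3 B 4 -> on_hand[A=33 B=51 C=44 D=34] avail[A=33 B=47 C=44 D=34] open={R3}
Step 6: reserve R4 A 8 -> on_hand[A=33 B=51 C=44 D=34] avail[A=25 B=47 C=44 D=34] open={R3,R4}
Step 7: cancel R3 -> on_hand[A=33 B=51 C=44 D=34] avail[A=25 B=51 C=44 D=34] open={R4}
Step 8: reserve R5 C 2 -> on_hand[A=33 B=51 C=44 D=34] avail[A=25 B=51 C=42 D=34] open={R4,R5}
Step 9: reserve R6 A 8 -> on_hand[A=33 B=51 C=44 D=34] avail[A=17 B=51 C=42 D=34] open={R4,R5,R6}
Step 10: reserve R7 A 3 -> on_hand[A=33 B=51 C=44 D=34] avail[A=14 B=51 C=42 D=34] open={R4,R5,R6,R7}
Step 11: commit R4 -> on_hand[A=25 B=51 C=44 D=34] avail[A=14 B=51 C=42 D=34] open={R5,R6,R7}
Step 12: reserve R8 A 7 -> on_hand[A=25 B=51 C=44 D=34] avail[A=7 B=51 C=42 D=34] open={R5,R6,R7,R8}
Step 13: commit R8 -> on_hand[A=18 B=51 C=44 D=34] avail[A=7 B=51 C=42 D=34] open={R5,R6,R7}
Step 14: reserve R9 D 8 -> on_hand[A=18 B=51 C=44 D=34] avail[A=7 B=51 C=42 D=26] open={R5,R6,R7,R9}
Step 15: reserve R10 A 3 -> on_hand[A=18 B=51 C=44 D=34] avail[A=4 B=51 C=42 D=26] open={R10,R5,R6,R7,R9}

Answer: A: 4
B: 51
C: 42
D: 26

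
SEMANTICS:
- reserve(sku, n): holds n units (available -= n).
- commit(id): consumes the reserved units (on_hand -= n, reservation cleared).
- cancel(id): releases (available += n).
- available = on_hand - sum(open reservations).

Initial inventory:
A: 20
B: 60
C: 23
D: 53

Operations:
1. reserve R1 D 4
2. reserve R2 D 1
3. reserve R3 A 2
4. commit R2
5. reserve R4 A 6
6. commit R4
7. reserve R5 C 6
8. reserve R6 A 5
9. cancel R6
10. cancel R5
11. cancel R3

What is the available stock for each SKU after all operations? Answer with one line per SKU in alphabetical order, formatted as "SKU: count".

Step 1: reserve R1 D 4 -> on_hand[A=20 B=60 C=23 D=53] avail[A=20 B=60 C=23 D=49] open={R1}
Step 2: reserve R2 D 1 -> on_hand[A=20 B=60 C=23 D=53] avail[A=20 B=60 C=23 D=48] open={R1,R2}
Step 3: reserve R3 A 2 -> on_hand[A=20 B=60 C=23 D=53] avail[A=18 B=60 C=23 D=48] open={R1,R2,R3}
Step 4: commit R2 -> on_hand[A=20 B=60 C=23 D=52] avail[A=18 B=60 C=23 D=48] open={R1,R3}
Step 5: reserve R4 A 6 -> on_hand[A=20 B=60 C=23 D=52] avail[A=12 B=60 C=23 D=48] open={R1,R3,R4}
Step 6: commit R4 -> on_hand[A=14 B=60 C=23 D=52] avail[A=12 B=60 C=23 D=48] open={R1,R3}
Step 7: reserve R5 C 6 -> on_hand[A=14 B=60 C=23 D=52] avail[A=12 B=60 C=17 D=48] open={R1,R3,R5}
Step 8: reserve R6 A 5 -> on_hand[A=14 B=60 C=23 D=52] avail[A=7 B=60 C=17 D=48] open={R1,R3,R5,R6}
Step 9: cancel R6 -> on_hand[A=14 B=60 C=23 D=52] avail[A=12 B=60 C=17 D=48] open={R1,R3,R5}
Step 10: cancel R5 -> on_hand[A=14 B=60 C=23 D=52] avail[A=12 B=60 C=23 D=48] open={R1,R3}
Step 11: cancel R3 -> on_hand[A=14 B=60 C=23 D=52] avail[A=14 B=60 C=23 D=48] open={R1}

Answer: A: 14
B: 60
C: 23
D: 48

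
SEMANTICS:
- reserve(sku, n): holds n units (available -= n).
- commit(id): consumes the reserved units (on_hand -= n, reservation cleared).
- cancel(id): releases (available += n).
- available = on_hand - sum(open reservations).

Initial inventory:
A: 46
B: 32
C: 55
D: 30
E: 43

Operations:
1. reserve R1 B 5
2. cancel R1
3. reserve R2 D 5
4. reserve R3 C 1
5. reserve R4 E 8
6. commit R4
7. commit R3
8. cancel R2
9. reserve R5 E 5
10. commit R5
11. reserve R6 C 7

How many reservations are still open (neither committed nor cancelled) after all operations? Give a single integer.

Step 1: reserve R1 B 5 -> on_hand[A=46 B=32 C=55 D=30 E=43] avail[A=46 B=27 C=55 D=30 E=43] open={R1}
Step 2: cancel R1 -> on_hand[A=46 B=32 C=55 D=30 E=43] avail[A=46 B=32 C=55 D=30 E=43] open={}
Step 3: reserve R2 D 5 -> on_hand[A=46 B=32 C=55 D=30 E=43] avail[A=46 B=32 C=55 D=25 E=43] open={R2}
Step 4: reserve R3 C 1 -> on_hand[A=46 B=32 C=55 D=30 E=43] avail[A=46 B=32 C=54 D=25 E=43] open={R2,R3}
Step 5: reserve R4 E 8 -> on_hand[A=46 B=32 C=55 D=30 E=43] avail[A=46 B=32 C=54 D=25 E=35] open={R2,R3,R4}
Step 6: commit R4 -> on_hand[A=46 B=32 C=55 D=30 E=35] avail[A=46 B=32 C=54 D=25 E=35] open={R2,R3}
Step 7: commit R3 -> on_hand[A=46 B=32 C=54 D=30 E=35] avail[A=46 B=32 C=54 D=25 E=35] open={R2}
Step 8: cancel R2 -> on_hand[A=46 B=32 C=54 D=30 E=35] avail[A=46 B=32 C=54 D=30 E=35] open={}
Step 9: reserve R5 E 5 -> on_hand[A=46 B=32 C=54 D=30 E=35] avail[A=46 B=32 C=54 D=30 E=30] open={R5}
Step 10: commit R5 -> on_hand[A=46 B=32 C=54 D=30 E=30] avail[A=46 B=32 C=54 D=30 E=30] open={}
Step 11: reserve R6 C 7 -> on_hand[A=46 B=32 C=54 D=30 E=30] avail[A=46 B=32 C=47 D=30 E=30] open={R6}
Open reservations: ['R6'] -> 1

Answer: 1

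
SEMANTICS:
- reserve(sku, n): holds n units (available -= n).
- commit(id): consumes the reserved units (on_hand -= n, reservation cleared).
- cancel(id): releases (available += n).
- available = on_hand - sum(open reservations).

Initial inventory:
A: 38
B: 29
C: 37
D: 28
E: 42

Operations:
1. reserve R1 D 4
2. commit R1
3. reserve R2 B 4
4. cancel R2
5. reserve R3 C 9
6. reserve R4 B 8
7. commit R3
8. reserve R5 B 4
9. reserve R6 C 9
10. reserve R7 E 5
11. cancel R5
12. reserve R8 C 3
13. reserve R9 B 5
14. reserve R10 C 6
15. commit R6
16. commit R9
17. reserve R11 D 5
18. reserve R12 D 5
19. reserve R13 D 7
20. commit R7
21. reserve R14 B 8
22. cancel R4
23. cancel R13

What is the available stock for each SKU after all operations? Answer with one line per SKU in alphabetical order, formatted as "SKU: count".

Step 1: reserve R1 D 4 -> on_hand[A=38 B=29 C=37 D=28 E=42] avail[A=38 B=29 C=37 D=24 E=42] open={R1}
Step 2: commit R1 -> on_hand[A=38 B=29 C=37 D=24 E=42] avail[A=38 B=29 C=37 D=24 E=42] open={}
Step 3: reserve R2 B 4 -> on_hand[A=38 B=29 C=37 D=24 E=42] avail[A=38 B=25 C=37 D=24 E=42] open={R2}
Step 4: cancel R2 -> on_hand[A=38 B=29 C=37 D=24 E=42] avail[A=38 B=29 C=37 D=24 E=42] open={}
Step 5: reserve R3 C 9 -> on_hand[A=38 B=29 C=37 D=24 E=42] avail[A=38 B=29 C=28 D=24 E=42] open={R3}
Step 6: reserve R4 B 8 -> on_hand[A=38 B=29 C=37 D=24 E=42] avail[A=38 B=21 C=28 D=24 E=42] open={R3,R4}
Step 7: commit R3 -> on_hand[A=38 B=29 C=28 D=24 E=42] avail[A=38 B=21 C=28 D=24 E=42] open={R4}
Step 8: reserve R5 B 4 -> on_hand[A=38 B=29 C=28 D=24 E=42] avail[A=38 B=17 C=28 D=24 E=42] open={R4,R5}
Step 9: reserve R6 C 9 -> on_hand[A=38 B=29 C=28 D=24 E=42] avail[A=38 B=17 C=19 D=24 E=42] open={R4,R5,R6}
Step 10: reserve R7 E 5 -> on_hand[A=38 B=29 C=28 D=24 E=42] avail[A=38 B=17 C=19 D=24 E=37] open={R4,R5,R6,R7}
Step 11: cancel R5 -> on_hand[A=38 B=29 C=28 D=24 E=42] avail[A=38 B=21 C=19 D=24 E=37] open={R4,R6,R7}
Step 12: reserve R8 C 3 -> on_hand[A=38 B=29 C=28 D=24 E=42] avail[A=38 B=21 C=16 D=24 E=37] open={R4,R6,R7,R8}
Step 13: reserve R9 B 5 -> on_hand[A=38 B=29 C=28 D=24 E=42] avail[A=38 B=16 C=16 D=24 E=37] open={R4,R6,R7,R8,R9}
Step 14: reserve R10 C 6 -> on_hand[A=38 B=29 C=28 D=24 E=42] avail[A=38 B=16 C=10 D=24 E=37] open={R10,R4,R6,R7,R8,R9}
Step 15: commit R6 -> on_hand[A=38 B=29 C=19 D=24 E=42] avail[A=38 B=16 C=10 D=24 E=37] open={R10,R4,R7,R8,R9}
Step 16: commit R9 -> on_hand[A=38 B=24 C=19 D=24 E=42] avail[A=38 B=16 C=10 D=24 E=37] open={R10,R4,R7,R8}
Step 17: reserve R11 D 5 -> on_hand[A=38 B=24 C=19 D=24 E=42] avail[A=38 B=16 C=10 D=19 E=37] open={R10,R11,R4,R7,R8}
Step 18: reserve R12 D 5 -> on_hand[A=38 B=24 C=19 D=24 E=42] avail[A=38 B=16 C=10 D=14 E=37] open={R10,R11,R12,R4,R7,R8}
Step 19: reserve R13 D 7 -> on_hand[A=38 B=24 C=19 D=24 E=42] avail[A=38 B=16 C=10 D=7 E=37] open={R10,R11,R12,R13,R4,R7,R8}
Step 20: commit R7 -> on_hand[A=38 B=24 C=19 D=24 E=37] avail[A=38 B=16 C=10 D=7 E=37] open={R10,R11,R12,R13,R4,R8}
Step 21: reserve R14 B 8 -> on_hand[A=38 B=24 C=19 D=24 E=37] avail[A=38 B=8 C=10 D=7 E=37] open={R10,R11,R12,R13,R14,R4,R8}
Step 22: cancel R4 -> on_hand[A=38 B=24 C=19 D=24 E=37] avail[A=38 B=16 C=10 D=7 E=37] open={R10,R11,R12,R13,R14,R8}
Step 23: cancel R13 -> on_hand[A=38 B=24 C=19 D=24 E=37] avail[A=38 B=16 C=10 D=14 E=37] open={R10,R11,R12,R14,R8}

Answer: A: 38
B: 16
C: 10
D: 14
E: 37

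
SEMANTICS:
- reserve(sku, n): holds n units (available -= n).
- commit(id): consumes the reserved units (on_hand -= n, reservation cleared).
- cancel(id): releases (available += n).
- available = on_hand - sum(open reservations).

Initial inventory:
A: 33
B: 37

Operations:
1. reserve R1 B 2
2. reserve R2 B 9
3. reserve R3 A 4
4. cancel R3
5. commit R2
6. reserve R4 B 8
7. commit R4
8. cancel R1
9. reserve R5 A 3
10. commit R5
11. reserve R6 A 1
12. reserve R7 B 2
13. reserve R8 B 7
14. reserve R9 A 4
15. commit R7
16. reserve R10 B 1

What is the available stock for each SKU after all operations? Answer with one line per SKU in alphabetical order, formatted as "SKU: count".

Step 1: reserve R1 B 2 -> on_hand[A=33 B=37] avail[A=33 B=35] open={R1}
Step 2: reserve R2 B 9 -> on_hand[A=33 B=37] avail[A=33 B=26] open={R1,R2}
Step 3: reserve R3 A 4 -> on_hand[A=33 B=37] avail[A=29 B=26] open={R1,R2,R3}
Step 4: cancel R3 -> on_hand[A=33 B=37] avail[A=33 B=26] open={R1,R2}
Step 5: commit R2 -> on_hand[A=33 B=28] avail[A=33 B=26] open={R1}
Step 6: reserve R4 B 8 -> on_hand[A=33 B=28] avail[A=33 B=18] open={R1,R4}
Step 7: commit R4 -> on_hand[A=33 B=20] avail[A=33 B=18] open={R1}
Step 8: cancel R1 -> on_hand[A=33 B=20] avail[A=33 B=20] open={}
Step 9: reserve R5 A 3 -> on_hand[A=33 B=20] avail[A=30 B=20] open={R5}
Step 10: commit R5 -> on_hand[A=30 B=20] avail[A=30 B=20] open={}
Step 11: reserve R6 A 1 -> on_hand[A=30 B=20] avail[A=29 B=20] open={R6}
Step 12: reserve R7 B 2 -> on_hand[A=30 B=20] avail[A=29 B=18] open={R6,R7}
Step 13: reserve R8 B 7 -> on_hand[A=30 B=20] avail[A=29 B=11] open={R6,R7,R8}
Step 14: reserve R9 A 4 -> on_hand[A=30 B=20] avail[A=25 B=11] open={R6,R7,R8,R9}
Step 15: commit R7 -> on_hand[A=30 B=18] avail[A=25 B=11] open={R6,R8,R9}
Step 16: reserve R10 B 1 -> on_hand[A=30 B=18] avail[A=25 B=10] open={R10,R6,R8,R9}

Answer: A: 25
B: 10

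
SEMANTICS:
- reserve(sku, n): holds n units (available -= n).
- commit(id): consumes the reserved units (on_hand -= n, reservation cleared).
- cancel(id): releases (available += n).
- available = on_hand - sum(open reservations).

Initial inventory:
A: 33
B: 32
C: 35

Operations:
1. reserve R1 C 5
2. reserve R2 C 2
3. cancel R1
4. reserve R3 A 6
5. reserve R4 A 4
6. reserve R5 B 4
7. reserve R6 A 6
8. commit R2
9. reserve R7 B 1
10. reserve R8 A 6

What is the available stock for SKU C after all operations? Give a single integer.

Answer: 33

Derivation:
Step 1: reserve R1 C 5 -> on_hand[A=33 B=32 C=35] avail[A=33 B=32 C=30] open={R1}
Step 2: reserve R2 C 2 -> on_hand[A=33 B=32 C=35] avail[A=33 B=32 C=28] open={R1,R2}
Step 3: cancel R1 -> on_hand[A=33 B=32 C=35] avail[A=33 B=32 C=33] open={R2}
Step 4: reserve R3 A 6 -> on_hand[A=33 B=32 C=35] avail[A=27 B=32 C=33] open={R2,R3}
Step 5: reserve R4 A 4 -> on_hand[A=33 B=32 C=35] avail[A=23 B=32 C=33] open={R2,R3,R4}
Step 6: reserve R5 B 4 -> on_hand[A=33 B=32 C=35] avail[A=23 B=28 C=33] open={R2,R3,R4,R5}
Step 7: reserve R6 A 6 -> on_hand[A=33 B=32 C=35] avail[A=17 B=28 C=33] open={R2,R3,R4,R5,R6}
Step 8: commit R2 -> on_hand[A=33 B=32 C=33] avail[A=17 B=28 C=33] open={R3,R4,R5,R6}
Step 9: reserve R7 B 1 -> on_hand[A=33 B=32 C=33] avail[A=17 B=27 C=33] open={R3,R4,R5,R6,R7}
Step 10: reserve R8 A 6 -> on_hand[A=33 B=32 C=33] avail[A=11 B=27 C=33] open={R3,R4,R5,R6,R7,R8}
Final available[C] = 33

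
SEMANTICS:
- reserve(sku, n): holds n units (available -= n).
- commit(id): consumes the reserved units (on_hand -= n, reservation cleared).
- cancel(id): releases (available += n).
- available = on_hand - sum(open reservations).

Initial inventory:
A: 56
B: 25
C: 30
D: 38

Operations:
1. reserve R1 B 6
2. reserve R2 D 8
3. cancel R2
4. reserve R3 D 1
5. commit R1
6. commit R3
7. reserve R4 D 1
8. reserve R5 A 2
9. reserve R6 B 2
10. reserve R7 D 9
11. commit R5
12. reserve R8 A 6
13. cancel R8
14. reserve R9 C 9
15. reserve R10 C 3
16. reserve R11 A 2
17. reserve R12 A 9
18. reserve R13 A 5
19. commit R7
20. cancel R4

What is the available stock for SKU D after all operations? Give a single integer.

Answer: 28

Derivation:
Step 1: reserve R1 B 6 -> on_hand[A=56 B=25 C=30 D=38] avail[A=56 B=19 C=30 D=38] open={R1}
Step 2: reserve R2 D 8 -> on_hand[A=56 B=25 C=30 D=38] avail[A=56 B=19 C=30 D=30] open={R1,R2}
Step 3: cancel R2 -> on_hand[A=56 B=25 C=30 D=38] avail[A=56 B=19 C=30 D=38] open={R1}
Step 4: reserve R3 D 1 -> on_hand[A=56 B=25 C=30 D=38] avail[A=56 B=19 C=30 D=37] open={R1,R3}
Step 5: commit R1 -> on_hand[A=56 B=19 C=30 D=38] avail[A=56 B=19 C=30 D=37] open={R3}
Step 6: commit R3 -> on_hand[A=56 B=19 C=30 D=37] avail[A=56 B=19 C=30 D=37] open={}
Step 7: reserve R4 D 1 -> on_hand[A=56 B=19 C=30 D=37] avail[A=56 B=19 C=30 D=36] open={R4}
Step 8: reserve R5 A 2 -> on_hand[A=56 B=19 C=30 D=37] avail[A=54 B=19 C=30 D=36] open={R4,R5}
Step 9: reserve R6 B 2 -> on_hand[A=56 B=19 C=30 D=37] avail[A=54 B=17 C=30 D=36] open={R4,R5,R6}
Step 10: reserve R7 D 9 -> on_hand[A=56 B=19 C=30 D=37] avail[A=54 B=17 C=30 D=27] open={R4,R5,R6,R7}
Step 11: commit R5 -> on_hand[A=54 B=19 C=30 D=37] avail[A=54 B=17 C=30 D=27] open={R4,R6,R7}
Step 12: reserve R8 A 6 -> on_hand[A=54 B=19 C=30 D=37] avail[A=48 B=17 C=30 D=27] open={R4,R6,R7,R8}
Step 13: cancel R8 -> on_hand[A=54 B=19 C=30 D=37] avail[A=54 B=17 C=30 D=27] open={R4,R6,R7}
Step 14: reserve R9 C 9 -> on_hand[A=54 B=19 C=30 D=37] avail[A=54 B=17 C=21 D=27] open={R4,R6,R7,R9}
Step 15: reserve R10 C 3 -> on_hand[A=54 B=19 C=30 D=37] avail[A=54 B=17 C=18 D=27] open={R10,R4,R6,R7,R9}
Step 16: reserve R11 A 2 -> on_hand[A=54 B=19 C=30 D=37] avail[A=52 B=17 C=18 D=27] open={R10,R11,R4,R6,R7,R9}
Step 17: reserve R12 A 9 -> on_hand[A=54 B=19 C=30 D=37] avail[A=43 B=17 C=18 D=27] open={R10,R11,R12,R4,R6,R7,R9}
Step 18: reserve R13 A 5 -> on_hand[A=54 B=19 C=30 D=37] avail[A=38 B=17 C=18 D=27] open={R10,R11,R12,R13,R4,R6,R7,R9}
Step 19: commit R7 -> on_hand[A=54 B=19 C=30 D=28] avail[A=38 B=17 C=18 D=27] open={R10,R11,R12,R13,R4,R6,R9}
Step 20: cancel R4 -> on_hand[A=54 B=19 C=30 D=28] avail[A=38 B=17 C=18 D=28] open={R10,R11,R12,R13,R6,R9}
Final available[D] = 28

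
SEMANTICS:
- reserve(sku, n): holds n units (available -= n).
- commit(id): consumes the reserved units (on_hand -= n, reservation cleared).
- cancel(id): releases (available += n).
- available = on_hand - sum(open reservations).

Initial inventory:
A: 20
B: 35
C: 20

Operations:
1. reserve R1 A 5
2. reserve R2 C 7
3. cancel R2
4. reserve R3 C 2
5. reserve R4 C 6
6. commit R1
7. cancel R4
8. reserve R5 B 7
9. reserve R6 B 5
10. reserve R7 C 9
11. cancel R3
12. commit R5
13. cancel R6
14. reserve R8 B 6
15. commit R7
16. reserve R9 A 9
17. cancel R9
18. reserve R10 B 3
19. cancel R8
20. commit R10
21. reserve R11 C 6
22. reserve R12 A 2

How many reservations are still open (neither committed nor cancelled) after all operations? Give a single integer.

Answer: 2

Derivation:
Step 1: reserve R1 A 5 -> on_hand[A=20 B=35 C=20] avail[A=15 B=35 C=20] open={R1}
Step 2: reserve R2 C 7 -> on_hand[A=20 B=35 C=20] avail[A=15 B=35 C=13] open={R1,R2}
Step 3: cancel R2 -> on_hand[A=20 B=35 C=20] avail[A=15 B=35 C=20] open={R1}
Step 4: reserve R3 C 2 -> on_hand[A=20 B=35 C=20] avail[A=15 B=35 C=18] open={R1,R3}
Step 5: reserve R4 C 6 -> on_hand[A=20 B=35 C=20] avail[A=15 B=35 C=12] open={R1,R3,R4}
Step 6: commit R1 -> on_hand[A=15 B=35 C=20] avail[A=15 B=35 C=12] open={R3,R4}
Step 7: cancel R4 -> on_hand[A=15 B=35 C=20] avail[A=15 B=35 C=18] open={R3}
Step 8: reserve R5 B 7 -> on_hand[A=15 B=35 C=20] avail[A=15 B=28 C=18] open={R3,R5}
Step 9: reserve R6 B 5 -> on_hand[A=15 B=35 C=20] avail[A=15 B=23 C=18] open={R3,R5,R6}
Step 10: reserve R7 C 9 -> on_hand[A=15 B=35 C=20] avail[A=15 B=23 C=9] open={R3,R5,R6,R7}
Step 11: cancel R3 -> on_hand[A=15 B=35 C=20] avail[A=15 B=23 C=11] open={R5,R6,R7}
Step 12: commit R5 -> on_hand[A=15 B=28 C=20] avail[A=15 B=23 C=11] open={R6,R7}
Step 13: cancel R6 -> on_hand[A=15 B=28 C=20] avail[A=15 B=28 C=11] open={R7}
Step 14: reserve R8 B 6 -> on_hand[A=15 B=28 C=20] avail[A=15 B=22 C=11] open={R7,R8}
Step 15: commit R7 -> on_hand[A=15 B=28 C=11] avail[A=15 B=22 C=11] open={R8}
Step 16: reserve R9 A 9 -> on_hand[A=15 B=28 C=11] avail[A=6 B=22 C=11] open={R8,R9}
Step 17: cancel R9 -> on_hand[A=15 B=28 C=11] avail[A=15 B=22 C=11] open={R8}
Step 18: reserve R10 B 3 -> on_hand[A=15 B=28 C=11] avail[A=15 B=19 C=11] open={R10,R8}
Step 19: cancel R8 -> on_hand[A=15 B=28 C=11] avail[A=15 B=25 C=11] open={R10}
Step 20: commit R10 -> on_hand[A=15 B=25 C=11] avail[A=15 B=25 C=11] open={}
Step 21: reserve R11 C 6 -> on_hand[A=15 B=25 C=11] avail[A=15 B=25 C=5] open={R11}
Step 22: reserve R12 A 2 -> on_hand[A=15 B=25 C=11] avail[A=13 B=25 C=5] open={R11,R12}
Open reservations: ['R11', 'R12'] -> 2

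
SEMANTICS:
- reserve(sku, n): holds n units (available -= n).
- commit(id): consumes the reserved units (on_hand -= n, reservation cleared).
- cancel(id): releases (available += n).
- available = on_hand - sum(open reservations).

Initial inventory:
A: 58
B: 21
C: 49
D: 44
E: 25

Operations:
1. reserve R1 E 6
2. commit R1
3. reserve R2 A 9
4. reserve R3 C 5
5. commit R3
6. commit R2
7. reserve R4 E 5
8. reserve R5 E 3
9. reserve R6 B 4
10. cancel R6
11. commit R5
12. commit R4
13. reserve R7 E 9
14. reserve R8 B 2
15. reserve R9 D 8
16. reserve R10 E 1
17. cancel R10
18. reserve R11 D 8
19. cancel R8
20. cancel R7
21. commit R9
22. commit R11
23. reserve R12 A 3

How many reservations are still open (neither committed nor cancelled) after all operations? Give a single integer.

Answer: 1

Derivation:
Step 1: reserve R1 E 6 -> on_hand[A=58 B=21 C=49 D=44 E=25] avail[A=58 B=21 C=49 D=44 E=19] open={R1}
Step 2: commit R1 -> on_hand[A=58 B=21 C=49 D=44 E=19] avail[A=58 B=21 C=49 D=44 E=19] open={}
Step 3: reserve R2 A 9 -> on_hand[A=58 B=21 C=49 D=44 E=19] avail[A=49 B=21 C=49 D=44 E=19] open={R2}
Step 4: reserve R3 C 5 -> on_hand[A=58 B=21 C=49 D=44 E=19] avail[A=49 B=21 C=44 D=44 E=19] open={R2,R3}
Step 5: commit R3 -> on_hand[A=58 B=21 C=44 D=44 E=19] avail[A=49 B=21 C=44 D=44 E=19] open={R2}
Step 6: commit R2 -> on_hand[A=49 B=21 C=44 D=44 E=19] avail[A=49 B=21 C=44 D=44 E=19] open={}
Step 7: reserve R4 E 5 -> on_hand[A=49 B=21 C=44 D=44 E=19] avail[A=49 B=21 C=44 D=44 E=14] open={R4}
Step 8: reserve R5 E 3 -> on_hand[A=49 B=21 C=44 D=44 E=19] avail[A=49 B=21 C=44 D=44 E=11] open={R4,R5}
Step 9: reserve R6 B 4 -> on_hand[A=49 B=21 C=44 D=44 E=19] avail[A=49 B=17 C=44 D=44 E=11] open={R4,R5,R6}
Step 10: cancel R6 -> on_hand[A=49 B=21 C=44 D=44 E=19] avail[A=49 B=21 C=44 D=44 E=11] open={R4,R5}
Step 11: commit R5 -> on_hand[A=49 B=21 C=44 D=44 E=16] avail[A=49 B=21 C=44 D=44 E=11] open={R4}
Step 12: commit R4 -> on_hand[A=49 B=21 C=44 D=44 E=11] avail[A=49 B=21 C=44 D=44 E=11] open={}
Step 13: reserve R7 E 9 -> on_hand[A=49 B=21 C=44 D=44 E=11] avail[A=49 B=21 C=44 D=44 E=2] open={R7}
Step 14: reserve R8 B 2 -> on_hand[A=49 B=21 C=44 D=44 E=11] avail[A=49 B=19 C=44 D=44 E=2] open={R7,R8}
Step 15: reserve R9 D 8 -> on_hand[A=49 B=21 C=44 D=44 E=11] avail[A=49 B=19 C=44 D=36 E=2] open={R7,R8,R9}
Step 16: reserve R10 E 1 -> on_hand[A=49 B=21 C=44 D=44 E=11] avail[A=49 B=19 C=44 D=36 E=1] open={R10,R7,R8,R9}
Step 17: cancel R10 -> on_hand[A=49 B=21 C=44 D=44 E=11] avail[A=49 B=19 C=44 D=36 E=2] open={R7,R8,R9}
Step 18: reserve R11 D 8 -> on_hand[A=49 B=21 C=44 D=44 E=11] avail[A=49 B=19 C=44 D=28 E=2] open={R11,R7,R8,R9}
Step 19: cancel R8 -> on_hand[A=49 B=21 C=44 D=44 E=11] avail[A=49 B=21 C=44 D=28 E=2] open={R11,R7,R9}
Step 20: cancel R7 -> on_hand[A=49 B=21 C=44 D=44 E=11] avail[A=49 B=21 C=44 D=28 E=11] open={R11,R9}
Step 21: commit R9 -> on_hand[A=49 B=21 C=44 D=36 E=11] avail[A=49 B=21 C=44 D=28 E=11] open={R11}
Step 22: commit R11 -> on_hand[A=49 B=21 C=44 D=28 E=11] avail[A=49 B=21 C=44 D=28 E=11] open={}
Step 23: reserve R12 A 3 -> on_hand[A=49 B=21 C=44 D=28 E=11] avail[A=46 B=21 C=44 D=28 E=11] open={R12}
Open reservations: ['R12'] -> 1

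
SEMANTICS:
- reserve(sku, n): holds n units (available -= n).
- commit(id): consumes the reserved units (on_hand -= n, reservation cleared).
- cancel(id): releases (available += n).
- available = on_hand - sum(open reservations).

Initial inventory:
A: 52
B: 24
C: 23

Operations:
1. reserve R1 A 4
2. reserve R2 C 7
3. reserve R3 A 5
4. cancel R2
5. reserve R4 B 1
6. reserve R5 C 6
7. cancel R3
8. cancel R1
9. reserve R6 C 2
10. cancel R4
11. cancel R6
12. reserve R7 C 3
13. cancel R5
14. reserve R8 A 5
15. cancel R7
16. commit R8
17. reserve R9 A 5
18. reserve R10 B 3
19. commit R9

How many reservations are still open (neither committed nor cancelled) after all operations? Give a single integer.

Step 1: reserve R1 A 4 -> on_hand[A=52 B=24 C=23] avail[A=48 B=24 C=23] open={R1}
Step 2: reserve R2 C 7 -> on_hand[A=52 B=24 C=23] avail[A=48 B=24 C=16] open={R1,R2}
Step 3: reserve R3 A 5 -> on_hand[A=52 B=24 C=23] avail[A=43 B=24 C=16] open={R1,R2,R3}
Step 4: cancel R2 -> on_hand[A=52 B=24 C=23] avail[A=43 B=24 C=23] open={R1,R3}
Step 5: reserve R4 B 1 -> on_hand[A=52 B=24 C=23] avail[A=43 B=23 C=23] open={R1,R3,R4}
Step 6: reserve R5 C 6 -> on_hand[A=52 B=24 C=23] avail[A=43 B=23 C=17] open={R1,R3,R4,R5}
Step 7: cancel R3 -> on_hand[A=52 B=24 C=23] avail[A=48 B=23 C=17] open={R1,R4,R5}
Step 8: cancel R1 -> on_hand[A=52 B=24 C=23] avail[A=52 B=23 C=17] open={R4,R5}
Step 9: reserve R6 C 2 -> on_hand[A=52 B=24 C=23] avail[A=52 B=23 C=15] open={R4,R5,R6}
Step 10: cancel R4 -> on_hand[A=52 B=24 C=23] avail[A=52 B=24 C=15] open={R5,R6}
Step 11: cancel R6 -> on_hand[A=52 B=24 C=23] avail[A=52 B=24 C=17] open={R5}
Step 12: reserve R7 C 3 -> on_hand[A=52 B=24 C=23] avail[A=52 B=24 C=14] open={R5,R7}
Step 13: cancel R5 -> on_hand[A=52 B=24 C=23] avail[A=52 B=24 C=20] open={R7}
Step 14: reserve R8 A 5 -> on_hand[A=52 B=24 C=23] avail[A=47 B=24 C=20] open={R7,R8}
Step 15: cancel R7 -> on_hand[A=52 B=24 C=23] avail[A=47 B=24 C=23] open={R8}
Step 16: commit R8 -> on_hand[A=47 B=24 C=23] avail[A=47 B=24 C=23] open={}
Step 17: reserve R9 A 5 -> on_hand[A=47 B=24 C=23] avail[A=42 B=24 C=23] open={R9}
Step 18: reserve R10 B 3 -> on_hand[A=47 B=24 C=23] avail[A=42 B=21 C=23] open={R10,R9}
Step 19: commit R9 -> on_hand[A=42 B=24 C=23] avail[A=42 B=21 C=23] open={R10}
Open reservations: ['R10'] -> 1

Answer: 1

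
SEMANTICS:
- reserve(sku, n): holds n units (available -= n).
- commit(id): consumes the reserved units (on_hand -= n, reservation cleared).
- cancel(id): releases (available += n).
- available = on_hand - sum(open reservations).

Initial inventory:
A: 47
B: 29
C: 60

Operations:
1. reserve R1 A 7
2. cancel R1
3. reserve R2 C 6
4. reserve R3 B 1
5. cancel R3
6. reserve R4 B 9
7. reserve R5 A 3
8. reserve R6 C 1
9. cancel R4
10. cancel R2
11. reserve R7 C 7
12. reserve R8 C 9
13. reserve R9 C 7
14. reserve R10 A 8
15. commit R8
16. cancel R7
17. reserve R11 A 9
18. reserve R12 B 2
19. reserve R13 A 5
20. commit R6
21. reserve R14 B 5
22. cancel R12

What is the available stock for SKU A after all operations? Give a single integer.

Answer: 22

Derivation:
Step 1: reserve R1 A 7 -> on_hand[A=47 B=29 C=60] avail[A=40 B=29 C=60] open={R1}
Step 2: cancel R1 -> on_hand[A=47 B=29 C=60] avail[A=47 B=29 C=60] open={}
Step 3: reserve R2 C 6 -> on_hand[A=47 B=29 C=60] avail[A=47 B=29 C=54] open={R2}
Step 4: reserve R3 B 1 -> on_hand[A=47 B=29 C=60] avail[A=47 B=28 C=54] open={R2,R3}
Step 5: cancel R3 -> on_hand[A=47 B=29 C=60] avail[A=47 B=29 C=54] open={R2}
Step 6: reserve R4 B 9 -> on_hand[A=47 B=29 C=60] avail[A=47 B=20 C=54] open={R2,R4}
Step 7: reserve R5 A 3 -> on_hand[A=47 B=29 C=60] avail[A=44 B=20 C=54] open={R2,R4,R5}
Step 8: reserve R6 C 1 -> on_hand[A=47 B=29 C=60] avail[A=44 B=20 C=53] open={R2,R4,R5,R6}
Step 9: cancel R4 -> on_hand[A=47 B=29 C=60] avail[A=44 B=29 C=53] open={R2,R5,R6}
Step 10: cancel R2 -> on_hand[A=47 B=29 C=60] avail[A=44 B=29 C=59] open={R5,R6}
Step 11: reserve R7 C 7 -> on_hand[A=47 B=29 C=60] avail[A=44 B=29 C=52] open={R5,R6,R7}
Step 12: reserve R8 C 9 -> on_hand[A=47 B=29 C=60] avail[A=44 B=29 C=43] open={R5,R6,R7,R8}
Step 13: reserve R9 C 7 -> on_hand[A=47 B=29 C=60] avail[A=44 B=29 C=36] open={R5,R6,R7,R8,R9}
Step 14: reserve R10 A 8 -> on_hand[A=47 B=29 C=60] avail[A=36 B=29 C=36] open={R10,R5,R6,R7,R8,R9}
Step 15: commit R8 -> on_hand[A=47 B=29 C=51] avail[A=36 B=29 C=36] open={R10,R5,R6,R7,R9}
Step 16: cancel R7 -> on_hand[A=47 B=29 C=51] avail[A=36 B=29 C=43] open={R10,R5,R6,R9}
Step 17: reserve R11 A 9 -> on_hand[A=47 B=29 C=51] avail[A=27 B=29 C=43] open={R10,R11,R5,R6,R9}
Step 18: reserve R12 B 2 -> on_hand[A=47 B=29 C=51] avail[A=27 B=27 C=43] open={R10,R11,R12,R5,R6,R9}
Step 19: reserve R13 A 5 -> on_hand[A=47 B=29 C=51] avail[A=22 B=27 C=43] open={R10,R11,R12,R13,R5,R6,R9}
Step 20: commit R6 -> on_hand[A=47 B=29 C=50] avail[A=22 B=27 C=43] open={R10,R11,R12,R13,R5,R9}
Step 21: reserve R14 B 5 -> on_hand[A=47 B=29 C=50] avail[A=22 B=22 C=43] open={R10,R11,R12,R13,R14,R5,R9}
Step 22: cancel R12 -> on_hand[A=47 B=29 C=50] avail[A=22 B=24 C=43] open={R10,R11,R13,R14,R5,R9}
Final available[A] = 22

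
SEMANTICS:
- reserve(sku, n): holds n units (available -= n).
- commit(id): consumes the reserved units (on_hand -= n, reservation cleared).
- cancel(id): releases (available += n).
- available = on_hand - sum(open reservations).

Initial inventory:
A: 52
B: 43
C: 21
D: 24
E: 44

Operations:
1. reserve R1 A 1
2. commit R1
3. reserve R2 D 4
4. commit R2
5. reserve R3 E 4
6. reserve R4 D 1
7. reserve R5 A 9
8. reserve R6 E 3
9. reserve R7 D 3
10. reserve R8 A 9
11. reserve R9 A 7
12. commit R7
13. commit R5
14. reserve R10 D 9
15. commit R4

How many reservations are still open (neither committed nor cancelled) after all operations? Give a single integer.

Step 1: reserve R1 A 1 -> on_hand[A=52 B=43 C=21 D=24 E=44] avail[A=51 B=43 C=21 D=24 E=44] open={R1}
Step 2: commit R1 -> on_hand[A=51 B=43 C=21 D=24 E=44] avail[A=51 B=43 C=21 D=24 E=44] open={}
Step 3: reserve R2 D 4 -> on_hand[A=51 B=43 C=21 D=24 E=44] avail[A=51 B=43 C=21 D=20 E=44] open={R2}
Step 4: commit R2 -> on_hand[A=51 B=43 C=21 D=20 E=44] avail[A=51 B=43 C=21 D=20 E=44] open={}
Step 5: reserve R3 E 4 -> on_hand[A=51 B=43 C=21 D=20 E=44] avail[A=51 B=43 C=21 D=20 E=40] open={R3}
Step 6: reserve R4 D 1 -> on_hand[A=51 B=43 C=21 D=20 E=44] avail[A=51 B=43 C=21 D=19 E=40] open={R3,R4}
Step 7: reserve R5 A 9 -> on_hand[A=51 B=43 C=21 D=20 E=44] avail[A=42 B=43 C=21 D=19 E=40] open={R3,R4,R5}
Step 8: reserve R6 E 3 -> on_hand[A=51 B=43 C=21 D=20 E=44] avail[A=42 B=43 C=21 D=19 E=37] open={R3,R4,R5,R6}
Step 9: reserve R7 D 3 -> on_hand[A=51 B=43 C=21 D=20 E=44] avail[A=42 B=43 C=21 D=16 E=37] open={R3,R4,R5,R6,R7}
Step 10: reserve R8 A 9 -> on_hand[A=51 B=43 C=21 D=20 E=44] avail[A=33 B=43 C=21 D=16 E=37] open={R3,R4,R5,R6,R7,R8}
Step 11: reserve R9 A 7 -> on_hand[A=51 B=43 C=21 D=20 E=44] avail[A=26 B=43 C=21 D=16 E=37] open={R3,R4,R5,R6,R7,R8,R9}
Step 12: commit R7 -> on_hand[A=51 B=43 C=21 D=17 E=44] avail[A=26 B=43 C=21 D=16 E=37] open={R3,R4,R5,R6,R8,R9}
Step 13: commit R5 -> on_hand[A=42 B=43 C=21 D=17 E=44] avail[A=26 B=43 C=21 D=16 E=37] open={R3,R4,R6,R8,R9}
Step 14: reserve R10 D 9 -> on_hand[A=42 B=43 C=21 D=17 E=44] avail[A=26 B=43 C=21 D=7 E=37] open={R10,R3,R4,R6,R8,R9}
Step 15: commit R4 -> on_hand[A=42 B=43 C=21 D=16 E=44] avail[A=26 B=43 C=21 D=7 E=37] open={R10,R3,R6,R8,R9}
Open reservations: ['R10', 'R3', 'R6', 'R8', 'R9'] -> 5

Answer: 5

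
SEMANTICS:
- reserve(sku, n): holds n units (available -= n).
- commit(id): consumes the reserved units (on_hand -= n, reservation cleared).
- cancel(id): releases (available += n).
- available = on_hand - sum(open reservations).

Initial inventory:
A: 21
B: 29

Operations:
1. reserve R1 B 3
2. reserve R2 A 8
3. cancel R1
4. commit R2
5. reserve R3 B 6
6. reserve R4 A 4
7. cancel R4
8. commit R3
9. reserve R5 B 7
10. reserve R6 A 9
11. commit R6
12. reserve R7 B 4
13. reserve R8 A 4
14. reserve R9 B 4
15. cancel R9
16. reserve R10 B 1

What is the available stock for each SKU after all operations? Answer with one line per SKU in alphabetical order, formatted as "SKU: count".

Step 1: reserve R1 B 3 -> on_hand[A=21 B=29] avail[A=21 B=26] open={R1}
Step 2: reserve R2 A 8 -> on_hand[A=21 B=29] avail[A=13 B=26] open={R1,R2}
Step 3: cancel R1 -> on_hand[A=21 B=29] avail[A=13 B=29] open={R2}
Step 4: commit R2 -> on_hand[A=13 B=29] avail[A=13 B=29] open={}
Step 5: reserve R3 B 6 -> on_hand[A=13 B=29] avail[A=13 B=23] open={R3}
Step 6: reserve R4 A 4 -> on_hand[A=13 B=29] avail[A=9 B=23] open={R3,R4}
Step 7: cancel R4 -> on_hand[A=13 B=29] avail[A=13 B=23] open={R3}
Step 8: commit R3 -> on_hand[A=13 B=23] avail[A=13 B=23] open={}
Step 9: reserve R5 B 7 -> on_hand[A=13 B=23] avail[A=13 B=16] open={R5}
Step 10: reserve R6 A 9 -> on_hand[A=13 B=23] avail[A=4 B=16] open={R5,R6}
Step 11: commit R6 -> on_hand[A=4 B=23] avail[A=4 B=16] open={R5}
Step 12: reserve R7 B 4 -> on_hand[A=4 B=23] avail[A=4 B=12] open={R5,R7}
Step 13: reserve R8 A 4 -> on_hand[A=4 B=23] avail[A=0 B=12] open={R5,R7,R8}
Step 14: reserve R9 B 4 -> on_hand[A=4 B=23] avail[A=0 B=8] open={R5,R7,R8,R9}
Step 15: cancel R9 -> on_hand[A=4 B=23] avail[A=0 B=12] open={R5,R7,R8}
Step 16: reserve R10 B 1 -> on_hand[A=4 B=23] avail[A=0 B=11] open={R10,R5,R7,R8}

Answer: A: 0
B: 11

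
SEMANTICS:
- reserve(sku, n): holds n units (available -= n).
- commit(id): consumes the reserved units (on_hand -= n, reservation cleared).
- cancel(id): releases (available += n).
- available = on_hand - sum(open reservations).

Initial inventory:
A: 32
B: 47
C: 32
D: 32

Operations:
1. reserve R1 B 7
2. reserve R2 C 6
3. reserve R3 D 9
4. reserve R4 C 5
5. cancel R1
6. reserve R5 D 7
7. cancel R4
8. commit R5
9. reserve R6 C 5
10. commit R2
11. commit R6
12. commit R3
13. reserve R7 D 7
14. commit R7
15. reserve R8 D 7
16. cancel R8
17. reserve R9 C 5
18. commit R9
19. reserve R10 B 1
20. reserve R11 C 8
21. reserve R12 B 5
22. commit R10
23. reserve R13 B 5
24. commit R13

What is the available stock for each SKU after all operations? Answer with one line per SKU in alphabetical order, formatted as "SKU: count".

Answer: A: 32
B: 36
C: 8
D: 9

Derivation:
Step 1: reserve R1 B 7 -> on_hand[A=32 B=47 C=32 D=32] avail[A=32 B=40 C=32 D=32] open={R1}
Step 2: reserve R2 C 6 -> on_hand[A=32 B=47 C=32 D=32] avail[A=32 B=40 C=26 D=32] open={R1,R2}
Step 3: reserve R3 D 9 -> on_hand[A=32 B=47 C=32 D=32] avail[A=32 B=40 C=26 D=23] open={R1,R2,R3}
Step 4: reserve R4 C 5 -> on_hand[A=32 B=47 C=32 D=32] avail[A=32 B=40 C=21 D=23] open={R1,R2,R3,R4}
Step 5: cancel R1 -> on_hand[A=32 B=47 C=32 D=32] avail[A=32 B=47 C=21 D=23] open={R2,R3,R4}
Step 6: reserve R5 D 7 -> on_hand[A=32 B=47 C=32 D=32] avail[A=32 B=47 C=21 D=16] open={R2,R3,R4,R5}
Step 7: cancel R4 -> on_hand[A=32 B=47 C=32 D=32] avail[A=32 B=47 C=26 D=16] open={R2,R3,R5}
Step 8: commit R5 -> on_hand[A=32 B=47 C=32 D=25] avail[A=32 B=47 C=26 D=16] open={R2,R3}
Step 9: reserve R6 C 5 -> on_hand[A=32 B=47 C=32 D=25] avail[A=32 B=47 C=21 D=16] open={R2,R3,R6}
Step 10: commit R2 -> on_hand[A=32 B=47 C=26 D=25] avail[A=32 B=47 C=21 D=16] open={R3,R6}
Step 11: commit R6 -> on_hand[A=32 B=47 C=21 D=25] avail[A=32 B=47 C=21 D=16] open={R3}
Step 12: commit R3 -> on_hand[A=32 B=47 C=21 D=16] avail[A=32 B=47 C=21 D=16] open={}
Step 13: reserve R7 D 7 -> on_hand[A=32 B=47 C=21 D=16] avail[A=32 B=47 C=21 D=9] open={R7}
Step 14: commit R7 -> on_hand[A=32 B=47 C=21 D=9] avail[A=32 B=47 C=21 D=9] open={}
Step 15: reserve R8 D 7 -> on_hand[A=32 B=47 C=21 D=9] avail[A=32 B=47 C=21 D=2] open={R8}
Step 16: cancel R8 -> on_hand[A=32 B=47 C=21 D=9] avail[A=32 B=47 C=21 D=9] open={}
Step 17: reserve R9 C 5 -> on_hand[A=32 B=47 C=21 D=9] avail[A=32 B=47 C=16 D=9] open={R9}
Step 18: commit R9 -> on_hand[A=32 B=47 C=16 D=9] avail[A=32 B=47 C=16 D=9] open={}
Step 19: reserve R10 B 1 -> on_hand[A=32 B=47 C=16 D=9] avail[A=32 B=46 C=16 D=9] open={R10}
Step 20: reserve R11 C 8 -> on_hand[A=32 B=47 C=16 D=9] avail[A=32 B=46 C=8 D=9] open={R10,R11}
Step 21: reserve R12 B 5 -> on_hand[A=32 B=47 C=16 D=9] avail[A=32 B=41 C=8 D=9] open={R10,R11,R12}
Step 22: commit R10 -> on_hand[A=32 B=46 C=16 D=9] avail[A=32 B=41 C=8 D=9] open={R11,R12}
Step 23: reserve R13 B 5 -> on_hand[A=32 B=46 C=16 D=9] avail[A=32 B=36 C=8 D=9] open={R11,R12,R13}
Step 24: commit R13 -> on_hand[A=32 B=41 C=16 D=9] avail[A=32 B=36 C=8 D=9] open={R11,R12}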